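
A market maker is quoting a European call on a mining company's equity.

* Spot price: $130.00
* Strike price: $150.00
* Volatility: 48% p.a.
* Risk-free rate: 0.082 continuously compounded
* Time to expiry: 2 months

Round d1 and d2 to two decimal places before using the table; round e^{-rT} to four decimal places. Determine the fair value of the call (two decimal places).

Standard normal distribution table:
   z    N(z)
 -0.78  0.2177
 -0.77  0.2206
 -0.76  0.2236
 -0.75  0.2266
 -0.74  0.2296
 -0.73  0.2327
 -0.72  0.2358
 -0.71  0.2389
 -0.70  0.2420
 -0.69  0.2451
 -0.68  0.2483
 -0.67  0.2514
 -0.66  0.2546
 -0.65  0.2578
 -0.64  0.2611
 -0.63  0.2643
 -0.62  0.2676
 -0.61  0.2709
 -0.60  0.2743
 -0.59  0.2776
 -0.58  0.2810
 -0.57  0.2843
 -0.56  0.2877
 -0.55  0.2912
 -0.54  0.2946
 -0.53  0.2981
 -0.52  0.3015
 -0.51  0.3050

$4.32

σ√T = 0.48·√0.1667 = 0.1960
d₁ = [ln(130/150) + (0.082 + 0.48²/2)·0.1667] / 0.1960 = [-0.1431 + 0.0329] / 0.1960 = -0.5625 ⇒ -0.56
d₂ = d₁ − σ√T = -0.5625 − 0.1960 = -0.7585 ⇒ -0.76
exp(−rT) = exp(−0.082·0.1667) = 0.9864
N(d₁) = N(-0.56) = 0.2877;  N(d₂) = N(-0.76) = 0.2236
C = 130·0.2877 − 150·0.9864·0.2236 = 37.4010 − 33.0839 = 4.3171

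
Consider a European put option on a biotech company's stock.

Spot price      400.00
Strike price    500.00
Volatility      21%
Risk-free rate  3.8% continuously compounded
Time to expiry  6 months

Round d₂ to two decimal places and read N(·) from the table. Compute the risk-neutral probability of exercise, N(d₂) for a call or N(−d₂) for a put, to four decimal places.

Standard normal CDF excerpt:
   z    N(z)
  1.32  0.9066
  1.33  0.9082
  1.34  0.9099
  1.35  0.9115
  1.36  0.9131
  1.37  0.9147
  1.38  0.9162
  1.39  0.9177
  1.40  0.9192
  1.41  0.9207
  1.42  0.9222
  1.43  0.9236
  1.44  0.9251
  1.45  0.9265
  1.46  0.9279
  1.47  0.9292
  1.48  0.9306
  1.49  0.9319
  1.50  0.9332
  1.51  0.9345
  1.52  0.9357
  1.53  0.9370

T = 0.5;  σ√T = 0.1485
d₁ = [ln(400/500) + (0.038 + 0.21²/2)·0.5] / 0.1485 = [-0.2231 + 0.0300] / 0.1485 = -1.3005 which rounds to -1.30
d₂ = d₁ − σ√T = -1.3005 − 0.1485 = -1.4490 which rounds to -1.45
Risk-neutral Pr[S_T < K] = N(−d₂) = N(1.45) = 0.9265

0.9265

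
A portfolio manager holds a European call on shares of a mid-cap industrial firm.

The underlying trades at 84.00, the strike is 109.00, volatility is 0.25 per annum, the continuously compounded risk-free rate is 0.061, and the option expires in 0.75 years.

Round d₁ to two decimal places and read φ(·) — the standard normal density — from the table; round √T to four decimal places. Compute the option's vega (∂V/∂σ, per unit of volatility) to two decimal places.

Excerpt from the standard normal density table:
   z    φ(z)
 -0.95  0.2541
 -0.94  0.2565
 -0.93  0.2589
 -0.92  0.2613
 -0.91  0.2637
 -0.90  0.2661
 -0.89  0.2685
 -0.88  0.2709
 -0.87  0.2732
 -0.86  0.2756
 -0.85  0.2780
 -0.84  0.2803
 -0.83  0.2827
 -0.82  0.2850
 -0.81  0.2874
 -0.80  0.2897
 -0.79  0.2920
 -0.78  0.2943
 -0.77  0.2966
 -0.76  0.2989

σ√T = 0.25·√0.75 = 0.2165
d₁ = [ln(84/109) + (0.061 + 0.25²/2)·0.75] / 0.2165 = [-0.2605 + 0.0692] / 0.2165 = -0.8838 → -0.88
√T = √0.75 = 0.8660
φ(d₁) = φ(-0.88) = 0.2709
vega = S·φ(d₁)·√T = 84·0.2709·0.8660 = 19.7063

19.71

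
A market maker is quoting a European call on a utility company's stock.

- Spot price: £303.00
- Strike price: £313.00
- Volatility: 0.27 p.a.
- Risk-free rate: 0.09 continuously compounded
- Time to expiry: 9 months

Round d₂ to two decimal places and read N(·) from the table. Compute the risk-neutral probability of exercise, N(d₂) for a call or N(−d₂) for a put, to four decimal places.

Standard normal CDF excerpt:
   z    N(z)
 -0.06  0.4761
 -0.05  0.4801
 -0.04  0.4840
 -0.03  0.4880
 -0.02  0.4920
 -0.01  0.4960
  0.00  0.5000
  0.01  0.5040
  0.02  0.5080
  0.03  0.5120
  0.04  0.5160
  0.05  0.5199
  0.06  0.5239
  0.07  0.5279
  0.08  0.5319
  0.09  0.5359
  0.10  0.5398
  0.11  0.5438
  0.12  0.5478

0.5120

σ√T = 0.27 × 0.8660 = 0.2338
d₁ = [ln(303/313) + (0.09 + 0.27²/2)·0.75] / 0.2338 = [-0.0325 + 0.0948] / 0.2338 = 0.2667 ⇒ 0.27
d₂ = d₁ − σ√T = 0.2667 − 0.2338 = 0.0329 ⇒ 0.03
Pr(exercise) under Q = N(d₂) = 0.5120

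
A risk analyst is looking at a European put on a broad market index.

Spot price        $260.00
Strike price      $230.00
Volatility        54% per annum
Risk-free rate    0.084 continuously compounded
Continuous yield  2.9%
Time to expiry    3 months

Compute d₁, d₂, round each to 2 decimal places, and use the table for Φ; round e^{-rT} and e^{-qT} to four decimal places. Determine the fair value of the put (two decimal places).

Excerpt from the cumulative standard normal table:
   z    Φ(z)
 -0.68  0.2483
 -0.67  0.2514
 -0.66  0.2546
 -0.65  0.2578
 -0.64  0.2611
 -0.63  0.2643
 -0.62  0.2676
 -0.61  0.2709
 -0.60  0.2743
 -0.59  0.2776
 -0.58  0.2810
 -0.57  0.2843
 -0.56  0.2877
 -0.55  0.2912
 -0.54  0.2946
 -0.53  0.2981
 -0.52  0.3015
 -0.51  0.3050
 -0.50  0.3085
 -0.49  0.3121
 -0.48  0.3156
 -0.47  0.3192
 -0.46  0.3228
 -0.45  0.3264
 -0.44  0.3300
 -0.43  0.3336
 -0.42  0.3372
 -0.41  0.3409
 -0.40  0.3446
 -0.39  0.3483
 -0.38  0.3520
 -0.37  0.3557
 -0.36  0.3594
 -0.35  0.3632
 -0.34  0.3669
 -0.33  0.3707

$12.71

T = 0.25;  σ√T = 0.2700
d₁ = [ln(260/230) + (0.084 − 0.029 + ½·0.54²)·0.25] / (σ√T) = (0.1226 + 0.0502) / 0.2700 = 0.6400 ⇒ 0.64
d₂ = 0.6400 − 0.2700 = 0.3700 ⇒ 0.37
e^(−qT) = e^(−0.029·0.25) = 0.9928;  e^(−rT) = e^(−0.084·0.25) = 0.9792
N(−d₂) = N(-0.37) = 0.3557;  N(−d₁) = N(-0.64) = 0.2611
P = 230·0.9792·0.3557 − 260·0.9928·0.2611 = 80.1093 − 67.3972 = 12.7121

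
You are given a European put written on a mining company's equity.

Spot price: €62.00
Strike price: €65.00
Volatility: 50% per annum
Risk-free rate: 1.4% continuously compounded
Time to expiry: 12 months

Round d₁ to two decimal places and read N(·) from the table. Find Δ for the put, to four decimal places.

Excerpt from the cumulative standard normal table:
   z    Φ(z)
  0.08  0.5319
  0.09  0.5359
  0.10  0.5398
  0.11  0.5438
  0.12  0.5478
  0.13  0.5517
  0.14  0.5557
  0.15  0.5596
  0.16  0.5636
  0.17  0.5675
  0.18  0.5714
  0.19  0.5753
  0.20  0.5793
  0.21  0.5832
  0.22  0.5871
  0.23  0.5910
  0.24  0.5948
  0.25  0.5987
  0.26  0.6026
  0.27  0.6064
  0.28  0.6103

T = 1;  σ√T = 0.5000
ln(S/K) + (r + σ²/2)T = ln(62/65) + (0.014 + 0.5²/2)·1 = -0.0473 + 0.1390 = 0.0917
d₁ = 0.0917 / 0.5000 = 0.1835 ⇒ 0.18
N(d₁) = N(0.18) = 0.5714
Δ_put = N(d₁) − 1 = 0.5714 − 1 = -0.4286

-0.4286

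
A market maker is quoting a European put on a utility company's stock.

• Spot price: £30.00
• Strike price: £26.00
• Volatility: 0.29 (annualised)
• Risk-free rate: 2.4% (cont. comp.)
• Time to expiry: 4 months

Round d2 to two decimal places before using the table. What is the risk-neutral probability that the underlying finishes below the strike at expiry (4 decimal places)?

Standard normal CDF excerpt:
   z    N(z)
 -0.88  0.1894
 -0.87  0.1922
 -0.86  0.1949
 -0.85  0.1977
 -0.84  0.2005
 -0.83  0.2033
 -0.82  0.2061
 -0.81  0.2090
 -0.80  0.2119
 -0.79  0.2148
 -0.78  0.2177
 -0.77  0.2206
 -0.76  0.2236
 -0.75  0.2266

T = 0.3333;  σ√T = 0.1674
d₁ = [ln(30/26) + (0.024 + ½·0.29²)·0.3333] / (σ√T) = (0.1431 + 0.0220) / 0.1674 = 0.9862 which rounds to 0.99
d₂ = 0.9862 − 0.1674 = 0.8187 which rounds to 0.82
Risk-neutral Pr[S_T < K] = N(−d₂) = N(-0.82) = 0.2061

0.2061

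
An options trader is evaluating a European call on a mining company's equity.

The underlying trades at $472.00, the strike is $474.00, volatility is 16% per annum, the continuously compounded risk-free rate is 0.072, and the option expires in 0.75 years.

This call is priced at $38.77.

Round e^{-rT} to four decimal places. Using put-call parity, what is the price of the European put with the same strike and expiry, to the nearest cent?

$15.84

e^(−rT) = e^(−0.072·0.75) = 0.9474
Put-call parity: C − P = S − K·e^(−rT) = 472 − 474·0.9474 = 472 − 449.0676 = 22.9324
P = C − (C − P) = 38.77 − (22.9324) = 15.8376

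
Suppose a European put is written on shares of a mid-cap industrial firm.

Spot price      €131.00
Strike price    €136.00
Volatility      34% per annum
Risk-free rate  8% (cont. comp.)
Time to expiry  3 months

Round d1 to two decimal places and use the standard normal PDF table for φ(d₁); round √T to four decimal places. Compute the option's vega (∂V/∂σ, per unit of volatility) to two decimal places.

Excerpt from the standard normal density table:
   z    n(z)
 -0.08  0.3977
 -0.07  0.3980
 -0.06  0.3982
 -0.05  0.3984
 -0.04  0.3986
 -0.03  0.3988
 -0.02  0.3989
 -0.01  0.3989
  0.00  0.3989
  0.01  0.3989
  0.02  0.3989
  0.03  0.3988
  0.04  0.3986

σ√T = 0.34 × 0.5000 = 0.1700
d₁ = [ln(131/136) + (0.08 + ½·0.34²)·0.25] / (σ√T) = (-0.0375 + 0.0345) / 0.1700 = -0.0177 ⇒ -0.02
√T = √0.25 = 0.5000
φ(d₁) = φ(-0.02) = 0.3989
vega = S·φ(d₁)·√T = 131·0.3989·0.5000 = 26.1279

26.13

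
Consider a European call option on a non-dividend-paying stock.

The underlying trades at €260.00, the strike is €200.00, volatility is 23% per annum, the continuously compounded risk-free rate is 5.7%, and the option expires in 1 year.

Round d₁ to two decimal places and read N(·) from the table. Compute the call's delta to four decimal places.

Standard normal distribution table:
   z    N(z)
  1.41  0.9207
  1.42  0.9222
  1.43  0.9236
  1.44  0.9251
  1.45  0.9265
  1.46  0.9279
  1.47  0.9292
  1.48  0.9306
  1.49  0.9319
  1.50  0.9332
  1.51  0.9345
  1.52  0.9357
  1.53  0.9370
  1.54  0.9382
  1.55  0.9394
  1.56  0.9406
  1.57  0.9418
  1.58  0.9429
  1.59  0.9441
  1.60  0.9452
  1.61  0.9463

0.9332

T = 1;  σ√T = 0.2300
ln(S/K) + (r + σ²/2)T = ln(260/200) + (0.057 + 0.23²/2)·1 = 0.2624 + 0.0834 = 0.3458
d₁ = 0.3458 / 0.2300 = 1.5035 ≈ 1.50
N(d₁) = N(1.50) = 0.9332
Δ_call = N(d₁) = 0.9332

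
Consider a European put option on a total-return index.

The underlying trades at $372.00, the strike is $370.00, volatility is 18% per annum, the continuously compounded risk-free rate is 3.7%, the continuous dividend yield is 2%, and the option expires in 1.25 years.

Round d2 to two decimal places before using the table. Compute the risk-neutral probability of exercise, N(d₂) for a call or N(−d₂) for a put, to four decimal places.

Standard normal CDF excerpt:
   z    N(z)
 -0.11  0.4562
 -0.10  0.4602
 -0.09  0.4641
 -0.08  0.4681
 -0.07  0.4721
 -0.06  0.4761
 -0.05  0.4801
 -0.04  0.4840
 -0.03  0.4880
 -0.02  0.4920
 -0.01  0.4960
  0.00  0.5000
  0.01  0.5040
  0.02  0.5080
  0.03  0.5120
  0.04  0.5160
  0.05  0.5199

σ√T = 0.18 × 1.1180 = 0.2012
ln(S/K) + (r − q + σ²/2)T = ln(372/370) + (0.037 − 0.02 + 0.18²/2)·1.25 = 0.0054 + 0.0415 = 0.0469
d₁ = 0.0469 / 0.2012 = 0.2330 → 0.23
d₂ = d₁ − σ√T = 0.2330 − 0.2012 = 0.0318 → 0.03
Risk-neutral Pr[S_T < K] = N(−d₂) = N(-0.03) = 0.4880

0.4880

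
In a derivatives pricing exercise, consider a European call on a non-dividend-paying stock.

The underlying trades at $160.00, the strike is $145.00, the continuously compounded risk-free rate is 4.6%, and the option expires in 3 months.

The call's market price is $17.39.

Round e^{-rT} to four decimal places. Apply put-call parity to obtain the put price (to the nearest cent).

$0.74

exp(−rT) = exp(−0.046·0.25) = 0.9886
Put-call parity: C − P = S − K·e^(−rT) = 160 − 145·0.9886 = 160 − 143.3470 = 16.6530
P = C − (C − P) = 17.39 − (16.6530) = 0.7370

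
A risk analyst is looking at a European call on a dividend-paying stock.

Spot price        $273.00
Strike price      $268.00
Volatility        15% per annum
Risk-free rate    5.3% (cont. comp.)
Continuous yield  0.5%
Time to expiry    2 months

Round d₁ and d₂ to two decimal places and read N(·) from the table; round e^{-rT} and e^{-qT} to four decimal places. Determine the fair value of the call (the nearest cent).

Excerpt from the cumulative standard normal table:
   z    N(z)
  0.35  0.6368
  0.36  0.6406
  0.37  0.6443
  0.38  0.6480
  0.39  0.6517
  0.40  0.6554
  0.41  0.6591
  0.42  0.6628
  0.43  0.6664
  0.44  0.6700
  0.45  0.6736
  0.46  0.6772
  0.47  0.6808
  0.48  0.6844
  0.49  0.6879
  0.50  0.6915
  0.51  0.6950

$10.63

σ√T = 0.15 × 0.4082 = 0.0612
d₁ = [ln(273/268) + (0.053 − 0.005 + 0.15²/2)·0.1667] / 0.0612 = [0.0185 + 0.0099] / 0.0612 = 0.4631 ≈ 0.46
d₂ = d₁ − σ√T = 0.4631 − 0.0612 = 0.4019 ≈ 0.40
e^(−qT) = e^(−0.005·0.1667) = 0.9992;  e^(−rT) = e^(−0.053·0.1667) = 0.9912
C = 273·0.9992·N(0.46) − 268·0.9912·N(0.40) = 273·0.9992·0.6772 − 268·0.9912·0.6554 = 184.7277 − 174.1015 = 10.6262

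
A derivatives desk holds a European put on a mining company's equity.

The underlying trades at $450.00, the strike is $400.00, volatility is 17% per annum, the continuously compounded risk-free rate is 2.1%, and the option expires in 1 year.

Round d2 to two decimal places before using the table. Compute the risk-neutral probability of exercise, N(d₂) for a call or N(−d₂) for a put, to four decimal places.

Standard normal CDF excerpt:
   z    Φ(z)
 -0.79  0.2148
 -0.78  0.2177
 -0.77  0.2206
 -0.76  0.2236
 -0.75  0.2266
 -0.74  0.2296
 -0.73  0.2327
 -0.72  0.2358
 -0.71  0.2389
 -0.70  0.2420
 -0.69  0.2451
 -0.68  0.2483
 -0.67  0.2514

0.2327

T = 1;  σ√T = 0.1700
d₁ = [ln(450/400) + (0.021 + 0.17²/2)·1] / 0.1700 = [0.1178 + 0.0355] / 0.1700 = 0.9014 which rounds to 0.90
d₂ = d₁ − σ√T = 0.9014 − 0.1700 = 0.7314 which rounds to 0.73
Risk-neutral Pr[S_T < K] = N(−d₂) = N(-0.73) = 0.2327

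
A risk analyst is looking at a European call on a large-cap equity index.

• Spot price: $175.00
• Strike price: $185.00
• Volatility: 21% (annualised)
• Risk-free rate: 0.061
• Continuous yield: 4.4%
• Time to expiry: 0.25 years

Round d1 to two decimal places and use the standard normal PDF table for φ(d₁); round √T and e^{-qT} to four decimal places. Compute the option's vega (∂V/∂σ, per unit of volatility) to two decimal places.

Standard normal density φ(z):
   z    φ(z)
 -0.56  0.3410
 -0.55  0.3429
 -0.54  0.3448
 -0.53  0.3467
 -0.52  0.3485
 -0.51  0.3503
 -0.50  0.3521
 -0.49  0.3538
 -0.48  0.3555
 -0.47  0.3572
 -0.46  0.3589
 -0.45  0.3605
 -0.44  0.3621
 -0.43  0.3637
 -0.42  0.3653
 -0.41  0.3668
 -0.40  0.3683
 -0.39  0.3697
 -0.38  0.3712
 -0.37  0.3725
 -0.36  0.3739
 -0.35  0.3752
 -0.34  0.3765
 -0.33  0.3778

σ√T = 0.21·√0.25 = 0.1050
d₁ = [ln(175/185) + (0.061 − 0.044 + 0.21²/2)·0.25] / 0.1050 = [-0.0556 + 0.0098] / 0.1050 = -0.4363 ⇒ -0.44
√T = √0.25 = 0.5000
φ(d₁) = φ(-0.44) = 0.3621
exp(−qT) = exp(−0.044·0.25) = 0.9891
vega = S·exp(−qT)·φ(d₁)·√T = 175·0.9891·0.3621·0.5000 = 31.3384

31.34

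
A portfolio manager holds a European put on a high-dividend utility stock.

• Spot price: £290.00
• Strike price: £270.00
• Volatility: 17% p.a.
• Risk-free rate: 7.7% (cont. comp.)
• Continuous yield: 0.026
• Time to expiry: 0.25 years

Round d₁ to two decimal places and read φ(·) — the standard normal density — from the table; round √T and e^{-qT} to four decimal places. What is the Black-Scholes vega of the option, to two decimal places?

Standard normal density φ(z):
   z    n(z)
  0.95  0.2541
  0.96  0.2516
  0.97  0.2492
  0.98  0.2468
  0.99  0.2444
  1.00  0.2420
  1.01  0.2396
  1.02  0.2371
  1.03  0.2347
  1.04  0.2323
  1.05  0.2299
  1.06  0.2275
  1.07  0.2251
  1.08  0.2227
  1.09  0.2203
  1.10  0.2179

σ√T = 0.17 × 0.5000 = 0.0850
d₁ = [ln(290/270) + (0.077 − 0.026 + 0.17²/2)·0.25] / 0.0850 = [0.0715 + 0.0164] / 0.0850 = 1.0332 which rounds to 1.03
√T = √0.25 = 0.5000
φ(d₁) = φ(1.03) = 0.2347
e^(−qT) = e^(−0.026·0.25) = 0.9935
vega = S·e^(−qT)·φ(d₁)·√T = 290·0.9935·0.2347·0.5000 = 33.8103

33.81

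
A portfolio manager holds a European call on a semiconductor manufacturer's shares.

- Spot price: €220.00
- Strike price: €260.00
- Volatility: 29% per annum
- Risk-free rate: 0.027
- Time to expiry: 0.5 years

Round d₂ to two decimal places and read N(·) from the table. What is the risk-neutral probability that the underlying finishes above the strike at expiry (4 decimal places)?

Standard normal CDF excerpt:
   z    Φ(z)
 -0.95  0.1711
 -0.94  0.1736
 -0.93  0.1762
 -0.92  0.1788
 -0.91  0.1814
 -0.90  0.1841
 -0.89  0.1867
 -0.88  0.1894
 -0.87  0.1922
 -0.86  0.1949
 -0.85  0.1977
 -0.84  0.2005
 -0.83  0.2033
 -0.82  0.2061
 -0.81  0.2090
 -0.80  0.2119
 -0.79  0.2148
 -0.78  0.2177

σ√T = 0.29 × 0.7071 = 0.2051
d₁ = [ln(220/260) + (0.027 + ½·0.29²)·0.5] / (σ√T) = (-0.1671 + 0.0345) / 0.2051 = -0.6463 → -0.65
d₂ = -0.6463 − 0.2051 = -0.8514 → -0.85
Risk-neutral Pr[S_T > K] = N(d₂) = N(-0.85) = 0.1977

0.1977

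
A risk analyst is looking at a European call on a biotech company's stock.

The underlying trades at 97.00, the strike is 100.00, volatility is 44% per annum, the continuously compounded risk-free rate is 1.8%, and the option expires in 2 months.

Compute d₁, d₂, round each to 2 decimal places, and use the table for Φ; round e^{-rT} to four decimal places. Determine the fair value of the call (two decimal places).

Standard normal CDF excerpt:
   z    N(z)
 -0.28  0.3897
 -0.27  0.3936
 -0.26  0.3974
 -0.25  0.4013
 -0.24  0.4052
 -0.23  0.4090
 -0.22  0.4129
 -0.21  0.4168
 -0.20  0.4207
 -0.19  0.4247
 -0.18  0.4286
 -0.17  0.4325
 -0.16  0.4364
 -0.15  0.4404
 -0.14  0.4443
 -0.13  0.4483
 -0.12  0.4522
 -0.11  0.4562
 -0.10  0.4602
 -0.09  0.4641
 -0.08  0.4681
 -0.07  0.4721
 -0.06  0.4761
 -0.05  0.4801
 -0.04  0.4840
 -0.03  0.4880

5.78

σ√T = 0.44 × 0.4082 = 0.1796
ln(S/K) + (r + σ²/2)T = ln(97/100) + (0.018 + 0.44²/2)·0.1667 = -0.0305 + 0.0191 = -0.0113
d₁ = -0.0113 / 0.1796 = -0.0631 ⇒ -0.06
d₂ = d₁ − σ√T = -0.0631 − 0.1796 = -0.2427 ⇒ -0.24
e^(−rT) = e^(−0.018·0.1667) = 0.9970
N(d₁) = N(-0.06) = 0.4761;  N(d₂) = N(-0.24) = 0.4052
C = 97·0.4761 − 100·0.9970·0.4052 = 46.1817 − 40.3984 = 5.7833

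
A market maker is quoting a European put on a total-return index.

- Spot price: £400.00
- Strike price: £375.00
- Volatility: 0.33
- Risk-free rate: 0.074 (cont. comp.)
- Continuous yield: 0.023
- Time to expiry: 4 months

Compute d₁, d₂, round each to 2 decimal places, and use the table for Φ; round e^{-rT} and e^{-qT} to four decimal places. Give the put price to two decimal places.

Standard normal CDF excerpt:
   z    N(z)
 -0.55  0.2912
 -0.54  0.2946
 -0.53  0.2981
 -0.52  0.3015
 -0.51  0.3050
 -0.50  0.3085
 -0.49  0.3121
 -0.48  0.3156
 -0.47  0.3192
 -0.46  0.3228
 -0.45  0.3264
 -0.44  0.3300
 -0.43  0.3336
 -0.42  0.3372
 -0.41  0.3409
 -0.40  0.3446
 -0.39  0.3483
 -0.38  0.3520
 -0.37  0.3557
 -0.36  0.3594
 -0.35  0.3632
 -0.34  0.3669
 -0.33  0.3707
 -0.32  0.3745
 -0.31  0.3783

£15.94

σ√T = 0.33 × 0.5774 = 0.1905
d₁ = [ln(400/375) + (0.074 − 0.023 + 0.33²/2)·0.3333] / 0.1905 = [0.0645 + 0.0352] / 0.1905 = 0.5232 → 0.52
d₂ = d₁ − σ√T = 0.5232 − 0.1905 = 0.3327 → 0.33
exp(−qT) = exp(−0.023·0.3333) = 0.9924;  exp(−rT) = exp(−0.074·0.3333) = 0.9756
P = 375·0.9756·N(-0.33) − 400·0.9924·N(-0.52) = 375·0.9756·0.3707 − 400·0.9924·0.3015 = 135.6206 − 119.6834 = 15.9372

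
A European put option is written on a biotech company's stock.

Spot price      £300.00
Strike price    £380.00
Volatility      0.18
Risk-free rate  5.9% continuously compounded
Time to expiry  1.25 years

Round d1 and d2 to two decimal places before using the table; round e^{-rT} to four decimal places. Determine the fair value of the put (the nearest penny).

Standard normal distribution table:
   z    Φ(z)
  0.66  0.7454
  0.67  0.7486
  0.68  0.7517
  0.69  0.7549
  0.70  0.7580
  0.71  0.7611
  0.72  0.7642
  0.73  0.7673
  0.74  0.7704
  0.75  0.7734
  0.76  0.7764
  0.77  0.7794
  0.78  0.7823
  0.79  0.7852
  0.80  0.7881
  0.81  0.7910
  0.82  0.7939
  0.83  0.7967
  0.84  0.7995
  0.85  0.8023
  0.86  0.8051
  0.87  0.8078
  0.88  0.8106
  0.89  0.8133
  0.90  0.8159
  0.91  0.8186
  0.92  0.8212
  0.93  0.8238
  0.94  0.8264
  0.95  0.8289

T = 1.25;  σ√T = 0.2012
d₁ = [ln(300/380) + (0.059 + ½·0.18²)·1.25] / (σ√T) = (-0.2364 + 0.0940) / 0.2012 = -0.7075 ≈ -0.71
d₂ = -0.7075 − 0.2012 = -0.9088 ≈ -0.91
e^(−rT) = e^(−0.059·1.25) = 0.9289
P = 380·0.9289·N(0.91) − 300·N(0.71) = 380·0.9289·0.8186 − 300·0.7611 = 288.9511 − 228.3300 = 60.6211

£60.62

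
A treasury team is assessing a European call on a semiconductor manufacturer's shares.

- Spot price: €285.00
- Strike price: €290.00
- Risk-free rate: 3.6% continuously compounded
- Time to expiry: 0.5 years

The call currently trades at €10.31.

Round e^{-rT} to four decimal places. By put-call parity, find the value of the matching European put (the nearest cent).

€10.15

e^(−rT) = e^(−0.036·0.5) = 0.9822
Put-call parity: C − P = S − K·e^(−rT) = 285 − 290·0.9822 = 285 − 284.8380 = 0.1620
P = C − (C − P) = 10.31 − (0.1620) = 10.1480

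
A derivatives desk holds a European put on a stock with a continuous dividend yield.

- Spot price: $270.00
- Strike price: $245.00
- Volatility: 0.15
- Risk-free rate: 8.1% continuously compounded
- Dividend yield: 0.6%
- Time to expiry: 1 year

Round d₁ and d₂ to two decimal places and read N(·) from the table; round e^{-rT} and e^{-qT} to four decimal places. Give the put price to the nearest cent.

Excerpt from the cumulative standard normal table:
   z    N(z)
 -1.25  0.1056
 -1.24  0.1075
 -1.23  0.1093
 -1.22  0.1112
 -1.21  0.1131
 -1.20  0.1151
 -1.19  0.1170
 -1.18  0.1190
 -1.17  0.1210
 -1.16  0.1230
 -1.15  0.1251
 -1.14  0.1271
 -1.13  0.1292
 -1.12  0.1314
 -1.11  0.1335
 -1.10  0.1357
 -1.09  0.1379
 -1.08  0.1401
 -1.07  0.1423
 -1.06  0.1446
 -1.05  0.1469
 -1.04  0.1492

$2.31

T = 1;  σ√T = 0.1500
ln(S/K) + (r − q + σ²/2)T = ln(270/245) + (0.081 − 0.006 + 0.15²/2)·1 = 0.0972 + 0.0862 = 0.1834
d₁ = 0.1834 / 0.1500 = 1.2228 ⇒ 1.22
d₂ = d₁ − σ√T = 1.2228 − 0.1500 = 1.0728 ⇒ 1.07
e^(−qT) = e^(−0.006·1) = 0.9940;  e^(−rT) = e^(−0.081·1) = 0.9222
N(−d₂) = N(-1.07) = 0.1423;  N(−d₁) = N(-1.22) = 0.1112
P = 245·0.9222·0.1423 − 270·0.9940·0.1112 = 32.1511 − 29.8439 = 2.3073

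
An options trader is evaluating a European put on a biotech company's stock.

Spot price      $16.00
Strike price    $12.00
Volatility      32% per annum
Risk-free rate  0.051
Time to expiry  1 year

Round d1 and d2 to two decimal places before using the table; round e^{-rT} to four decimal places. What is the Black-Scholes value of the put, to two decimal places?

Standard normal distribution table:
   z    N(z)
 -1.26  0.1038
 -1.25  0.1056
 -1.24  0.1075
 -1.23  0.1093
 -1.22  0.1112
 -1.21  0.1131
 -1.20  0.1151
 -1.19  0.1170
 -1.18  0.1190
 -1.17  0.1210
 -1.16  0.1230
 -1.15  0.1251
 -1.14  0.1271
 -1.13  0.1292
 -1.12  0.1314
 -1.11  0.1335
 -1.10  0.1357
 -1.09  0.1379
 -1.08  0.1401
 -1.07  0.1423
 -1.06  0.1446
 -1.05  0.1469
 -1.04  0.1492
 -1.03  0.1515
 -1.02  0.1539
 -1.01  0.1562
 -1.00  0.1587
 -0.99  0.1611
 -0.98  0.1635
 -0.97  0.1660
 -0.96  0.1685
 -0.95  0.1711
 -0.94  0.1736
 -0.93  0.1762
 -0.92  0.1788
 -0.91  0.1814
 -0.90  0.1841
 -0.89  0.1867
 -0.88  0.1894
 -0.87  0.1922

σ√T = 0.32 × 1.0000 = 0.3200
ln(S/K) + (r + σ²/2)T = ln(16/12) + (0.051 + 0.32²/2)·1 = 0.2877 + 0.1022 = 0.3899
d₁ = 0.3899 / 0.3200 = 1.2184 ≈ 1.22
d₂ = d₁ − σ√T = 1.2184 − 0.3200 = 0.8984 ≈ 0.90
e^(−rT) = e^(−0.051·1) = 0.9503
P = 12·0.9503·N(-0.90) − 16·N(-1.22) = 12·0.9503·0.1841 − 16·0.1112 = 2.0994 − 1.7792 = 0.3202

$0.32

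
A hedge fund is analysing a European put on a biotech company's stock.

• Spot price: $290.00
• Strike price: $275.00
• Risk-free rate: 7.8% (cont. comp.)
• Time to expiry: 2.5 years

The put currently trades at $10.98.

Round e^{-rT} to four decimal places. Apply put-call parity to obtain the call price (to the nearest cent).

$74.71

exp(−rT) = exp(−0.078·2.5) = 0.8228
Put-call parity: C − P = S − K·e^(−rT) = 290 − 275·0.8228 = 290 − 226.2700 = 63.7300
C = P + (C − P) = 10.98 + (63.7300) = 74.7100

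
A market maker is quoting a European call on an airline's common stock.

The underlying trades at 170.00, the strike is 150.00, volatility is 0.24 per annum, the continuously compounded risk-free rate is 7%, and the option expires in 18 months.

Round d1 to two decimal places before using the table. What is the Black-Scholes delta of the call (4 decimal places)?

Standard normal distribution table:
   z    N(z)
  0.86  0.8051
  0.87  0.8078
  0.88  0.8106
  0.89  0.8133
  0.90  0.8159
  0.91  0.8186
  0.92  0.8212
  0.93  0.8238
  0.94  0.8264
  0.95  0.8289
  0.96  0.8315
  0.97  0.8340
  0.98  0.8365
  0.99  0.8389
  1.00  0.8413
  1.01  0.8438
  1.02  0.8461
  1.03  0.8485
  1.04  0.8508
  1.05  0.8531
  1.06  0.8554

σ√T = 0.24·√1.5 = 0.2939
ln(S/K) + (r + σ²/2)T = ln(170/150) + (0.07 + 0.24²/2)·1.5 = 0.1252 + 0.1482 = 0.2734
d₁ = 0.2734 / 0.2939 = 0.9300 → 0.93
N(d₁) = N(0.93) = 0.8238
Δ_call = N(d₁) = 0.8238

0.8238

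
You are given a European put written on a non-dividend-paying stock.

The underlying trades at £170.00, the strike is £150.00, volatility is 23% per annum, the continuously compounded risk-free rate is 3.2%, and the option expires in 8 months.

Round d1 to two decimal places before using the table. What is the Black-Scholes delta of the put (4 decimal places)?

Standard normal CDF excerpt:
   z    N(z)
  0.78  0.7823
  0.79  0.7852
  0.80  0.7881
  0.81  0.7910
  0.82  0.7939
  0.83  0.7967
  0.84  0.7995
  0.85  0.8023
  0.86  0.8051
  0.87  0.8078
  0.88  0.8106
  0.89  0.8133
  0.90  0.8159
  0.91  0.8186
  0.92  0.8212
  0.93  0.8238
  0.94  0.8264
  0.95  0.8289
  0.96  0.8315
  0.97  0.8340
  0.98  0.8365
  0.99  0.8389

-0.1922

T = 0.6667;  σ√T = 0.1878
ln(S/K) + (r + σ²/2)T = ln(170/150) + (0.032 + 0.23²/2)·0.6667 = 0.1252 + 0.0390 = 0.1641
d₁ = 0.1641 / 0.1878 = 0.8740 ⇒ 0.87
N(d₁) = N(0.87) = 0.8078
Δ_put = N(d₁) − 1 = 0.8078 − 1 = -0.1922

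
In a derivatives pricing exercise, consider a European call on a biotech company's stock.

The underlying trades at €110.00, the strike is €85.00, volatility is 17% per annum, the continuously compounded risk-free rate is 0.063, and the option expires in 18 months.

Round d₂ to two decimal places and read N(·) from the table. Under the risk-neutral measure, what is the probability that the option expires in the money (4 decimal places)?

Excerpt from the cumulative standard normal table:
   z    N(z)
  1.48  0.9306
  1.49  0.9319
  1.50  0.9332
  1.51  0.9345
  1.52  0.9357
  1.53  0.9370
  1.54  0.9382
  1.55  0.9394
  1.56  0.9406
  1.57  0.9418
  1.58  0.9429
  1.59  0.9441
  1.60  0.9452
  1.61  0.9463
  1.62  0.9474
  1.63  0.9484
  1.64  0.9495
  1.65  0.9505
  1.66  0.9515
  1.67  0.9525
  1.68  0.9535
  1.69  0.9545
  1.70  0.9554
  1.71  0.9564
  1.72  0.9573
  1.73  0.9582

0.9441

σ√T = 0.17·√1.5 = 0.2082
d₁ = [ln(110/85) + (0.063 + 0.17²/2)·1.5] / 0.2082 = [0.2578 + 0.1162] / 0.2082 = 1.7963 ⇒ 1.80
d₂ = d₁ − σ√T = 1.7963 − 0.2082 = 1.5881 ⇒ 1.59
Pr(exercise) under Q = N(d₂) = 0.9441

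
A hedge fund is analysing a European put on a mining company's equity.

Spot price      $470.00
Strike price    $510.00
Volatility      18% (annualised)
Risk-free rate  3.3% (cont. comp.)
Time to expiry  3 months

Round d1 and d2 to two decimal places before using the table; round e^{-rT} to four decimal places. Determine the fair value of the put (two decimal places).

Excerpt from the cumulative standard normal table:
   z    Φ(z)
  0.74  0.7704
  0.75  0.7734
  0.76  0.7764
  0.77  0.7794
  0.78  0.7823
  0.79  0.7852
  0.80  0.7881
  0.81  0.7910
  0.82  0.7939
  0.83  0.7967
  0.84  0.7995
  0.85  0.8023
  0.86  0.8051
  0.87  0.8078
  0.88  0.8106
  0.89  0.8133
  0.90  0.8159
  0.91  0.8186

σ√T = 0.18·√0.25 = 0.0900
d₁ = [ln(470/510) + (0.033 + 0.18²/2)·0.25] / 0.0900 = [-0.0817 + 0.0123] / 0.0900 = -0.7709 ⇒ -0.77
d₂ = d₁ − σ√T = -0.7709 − 0.0900 = -0.8609 ⇒ -0.86
exp(−rT) = exp(−0.033·0.25) = 0.9918
P = 510·0.9918·N(0.86) − 470·N(0.77) = 510·0.9918·0.8051 − 470·0.7794 = 407.2341 − 366.3180 = 40.9161

$40.92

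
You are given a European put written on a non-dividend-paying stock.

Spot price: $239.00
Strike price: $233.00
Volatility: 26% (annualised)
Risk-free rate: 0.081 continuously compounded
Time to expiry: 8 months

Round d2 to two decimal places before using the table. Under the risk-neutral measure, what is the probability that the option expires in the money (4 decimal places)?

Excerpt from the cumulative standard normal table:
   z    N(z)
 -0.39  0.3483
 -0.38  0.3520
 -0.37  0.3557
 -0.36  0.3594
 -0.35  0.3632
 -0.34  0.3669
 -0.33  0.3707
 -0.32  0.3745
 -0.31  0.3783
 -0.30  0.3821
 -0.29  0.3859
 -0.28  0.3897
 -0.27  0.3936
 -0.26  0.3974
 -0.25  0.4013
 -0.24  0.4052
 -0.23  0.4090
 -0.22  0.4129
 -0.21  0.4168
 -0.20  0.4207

0.3936

σ√T = 0.26 × 0.8165 = 0.2123
d₁ = [ln(239/233) + (0.081 + 0.26²/2)·0.6667] / 0.2123 = [0.0254 + 0.0765] / 0.2123 = 0.4803 → 0.48
d₂ = d₁ − σ√T = 0.4803 − 0.2123 = 0.2680 → 0.27
Risk-neutral Pr[S_T < K] = N(−d₂) = N(-0.27) = 0.3936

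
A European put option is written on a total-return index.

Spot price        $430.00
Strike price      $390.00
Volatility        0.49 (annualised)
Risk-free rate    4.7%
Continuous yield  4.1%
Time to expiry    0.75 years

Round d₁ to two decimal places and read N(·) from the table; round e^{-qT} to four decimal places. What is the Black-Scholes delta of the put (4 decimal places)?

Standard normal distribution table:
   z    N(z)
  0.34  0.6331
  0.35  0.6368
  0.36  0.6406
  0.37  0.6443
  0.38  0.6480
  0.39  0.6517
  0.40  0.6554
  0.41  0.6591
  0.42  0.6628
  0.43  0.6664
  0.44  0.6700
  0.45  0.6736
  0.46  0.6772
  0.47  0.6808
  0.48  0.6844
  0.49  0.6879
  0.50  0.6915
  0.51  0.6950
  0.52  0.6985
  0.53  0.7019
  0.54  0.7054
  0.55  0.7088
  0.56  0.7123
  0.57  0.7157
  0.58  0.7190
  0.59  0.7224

-0.3165

T = 0.75;  σ√T = 0.4244
d₁ = [ln(430/390) + (0.047 − 0.041 + ½·0.49²)·0.75] / (σ√T) = (0.0976 + 0.0945) / 0.4244 = 0.4529 → 0.45
N(d₁) = N(0.45) = 0.6736
Δ_put = e^(−qT)·(N(d₁) − 1) = 0.9697·(0.6736 − 1) = -0.3165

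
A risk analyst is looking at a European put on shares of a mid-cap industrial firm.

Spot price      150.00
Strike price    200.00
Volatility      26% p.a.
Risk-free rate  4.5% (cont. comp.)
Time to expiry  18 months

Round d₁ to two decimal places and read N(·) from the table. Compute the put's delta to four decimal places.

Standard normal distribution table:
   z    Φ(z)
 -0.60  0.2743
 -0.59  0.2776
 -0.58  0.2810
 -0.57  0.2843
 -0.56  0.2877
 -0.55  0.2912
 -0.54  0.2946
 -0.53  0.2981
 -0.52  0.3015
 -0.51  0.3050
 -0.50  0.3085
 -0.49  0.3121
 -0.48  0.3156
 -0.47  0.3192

σ√T = 0.26 × 1.2247 = 0.3184
d₁ = [ln(150/200) + (0.045 + ½·0.26²)·1.5] / (σ√T) = (-0.2877 + 0.1182) / 0.3184 = -0.5322 ≈ -0.53
N(d₁) = N(-0.53) = 0.2981
Δ_put = N(d₁) − 1 = 0.2981 − 1 = -0.7019

-0.7019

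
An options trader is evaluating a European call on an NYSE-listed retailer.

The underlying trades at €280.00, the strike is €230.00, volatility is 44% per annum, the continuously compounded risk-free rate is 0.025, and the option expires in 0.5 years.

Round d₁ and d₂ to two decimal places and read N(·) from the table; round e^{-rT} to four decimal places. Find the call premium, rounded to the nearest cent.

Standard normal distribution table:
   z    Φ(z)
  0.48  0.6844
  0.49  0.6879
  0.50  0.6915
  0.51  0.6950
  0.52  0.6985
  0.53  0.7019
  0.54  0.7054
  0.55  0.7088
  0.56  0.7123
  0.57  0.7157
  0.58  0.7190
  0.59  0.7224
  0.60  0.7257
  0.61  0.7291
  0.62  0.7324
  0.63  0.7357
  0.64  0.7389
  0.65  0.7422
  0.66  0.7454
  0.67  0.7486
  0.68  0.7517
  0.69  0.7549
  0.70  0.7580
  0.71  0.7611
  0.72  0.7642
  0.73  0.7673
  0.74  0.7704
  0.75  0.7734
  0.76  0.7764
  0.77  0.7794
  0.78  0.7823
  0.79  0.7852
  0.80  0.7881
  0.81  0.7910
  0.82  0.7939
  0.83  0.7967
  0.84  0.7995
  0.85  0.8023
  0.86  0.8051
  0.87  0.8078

€64.41

T = 0.5;  σ√T = 0.3111
d₁ = [ln(280/230) + (0.025 + ½·0.44²)·0.5] / (σ√T) = (0.1967 + 0.0609) / 0.3111 = 0.8280 ⇒ 0.83
d₂ = 0.8280 − 0.3111 = 0.5169 ⇒ 0.52
exp(−rT) = exp(−0.025·0.5) = 0.9876
N(d₁) = N(0.83) = 0.7967;  N(d₂) = N(0.52) = 0.6985
C = 280·0.7967 − 230·0.9876·0.6985 = 223.0760 − 158.6629 = 64.4131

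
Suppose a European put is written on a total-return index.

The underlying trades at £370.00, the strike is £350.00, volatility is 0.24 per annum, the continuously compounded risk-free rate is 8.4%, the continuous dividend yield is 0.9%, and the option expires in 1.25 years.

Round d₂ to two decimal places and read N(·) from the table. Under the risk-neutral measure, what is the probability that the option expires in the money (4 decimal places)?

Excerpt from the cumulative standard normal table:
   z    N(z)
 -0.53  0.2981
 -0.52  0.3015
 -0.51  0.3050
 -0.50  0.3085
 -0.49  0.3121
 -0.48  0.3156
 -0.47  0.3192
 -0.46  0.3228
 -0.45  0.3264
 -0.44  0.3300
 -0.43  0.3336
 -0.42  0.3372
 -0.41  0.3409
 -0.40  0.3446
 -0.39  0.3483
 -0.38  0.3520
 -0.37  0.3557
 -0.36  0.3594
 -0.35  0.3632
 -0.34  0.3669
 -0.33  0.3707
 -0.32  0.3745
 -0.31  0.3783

σ√T = 0.24 × 1.1180 = 0.2683
d₁ = [ln(370/350) + (0.084 − 0.009 + 0.24²/2)·1.25] / 0.2683 = [0.0556 + 0.1298] / 0.2683 = 0.6906 ⇒ 0.69
d₂ = d₁ − σ√T = 0.6906 − 0.2683 = 0.4223 ⇒ 0.42
Pr(exercise) under Q = N(−d₂) = N(-0.42) = 0.3372

0.3372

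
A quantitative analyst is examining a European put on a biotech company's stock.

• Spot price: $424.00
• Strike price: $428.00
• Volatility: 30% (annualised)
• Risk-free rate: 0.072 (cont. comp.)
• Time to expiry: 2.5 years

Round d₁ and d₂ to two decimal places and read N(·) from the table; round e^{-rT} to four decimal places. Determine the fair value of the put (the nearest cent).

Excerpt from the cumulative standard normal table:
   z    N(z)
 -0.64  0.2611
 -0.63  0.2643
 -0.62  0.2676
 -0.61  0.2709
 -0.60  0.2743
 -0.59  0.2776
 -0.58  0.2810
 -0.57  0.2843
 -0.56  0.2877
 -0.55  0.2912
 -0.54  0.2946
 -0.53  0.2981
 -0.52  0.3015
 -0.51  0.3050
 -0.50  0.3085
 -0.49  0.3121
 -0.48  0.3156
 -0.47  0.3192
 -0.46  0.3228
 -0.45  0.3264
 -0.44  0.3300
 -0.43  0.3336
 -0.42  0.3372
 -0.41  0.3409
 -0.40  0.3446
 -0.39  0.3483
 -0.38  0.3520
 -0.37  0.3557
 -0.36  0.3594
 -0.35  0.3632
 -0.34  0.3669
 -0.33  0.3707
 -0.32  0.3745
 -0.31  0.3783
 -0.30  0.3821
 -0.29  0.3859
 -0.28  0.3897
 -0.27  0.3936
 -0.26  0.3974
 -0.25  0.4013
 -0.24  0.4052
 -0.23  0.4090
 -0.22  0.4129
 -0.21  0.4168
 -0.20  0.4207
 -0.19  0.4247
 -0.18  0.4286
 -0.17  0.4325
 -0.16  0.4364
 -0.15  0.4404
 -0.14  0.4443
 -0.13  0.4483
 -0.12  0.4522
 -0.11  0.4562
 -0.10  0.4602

$45.36

σ√T = 0.3·√2.5 = 0.4743
d₁ = [ln(424/428) + (0.072 + ½·0.3²)·2.5] / (σ√T) = (-0.0094 + 0.2925) / 0.4743 = 0.5968 which rounds to 0.60
d₂ = 0.5968 − 0.4743 = 0.1225 which rounds to 0.12
exp(−rT) = exp(−0.072·2.5) = 0.8353
N(−d₂) = N(-0.12) = 0.4522;  N(−d₁) = N(-0.60) = 0.2743
P = 428·0.8353·0.4522 − 424·0.2743 = 161.6653 − 116.3032 = 45.3621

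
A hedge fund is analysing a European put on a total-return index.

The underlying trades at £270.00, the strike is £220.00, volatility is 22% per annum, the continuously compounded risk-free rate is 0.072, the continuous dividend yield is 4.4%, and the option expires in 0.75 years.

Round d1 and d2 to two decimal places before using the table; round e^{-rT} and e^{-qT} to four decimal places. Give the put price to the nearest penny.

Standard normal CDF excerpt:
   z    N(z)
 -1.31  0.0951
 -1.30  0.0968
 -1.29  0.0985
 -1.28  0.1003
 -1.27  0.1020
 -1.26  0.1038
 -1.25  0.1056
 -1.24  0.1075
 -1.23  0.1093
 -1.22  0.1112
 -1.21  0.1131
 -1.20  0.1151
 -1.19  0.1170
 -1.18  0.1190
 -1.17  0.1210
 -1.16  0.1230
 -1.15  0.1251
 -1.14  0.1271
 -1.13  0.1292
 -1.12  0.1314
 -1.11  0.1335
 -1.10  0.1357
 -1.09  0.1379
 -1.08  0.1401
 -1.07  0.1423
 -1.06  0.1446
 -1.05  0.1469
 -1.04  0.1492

£2.54

σ√T = 0.22·√0.75 = 0.1905
d₁ = [ln(270/220) + (0.072 − 0.044 + 0.22²/2)·0.75] / 0.1905 = [0.2048 + 0.0391] / 0.1905 = 1.2804 → 1.28
d₂ = d₁ − σ√T = 1.2804 − 0.1905 = 1.0899 → 1.09
e^(−qT) = e^(−0.044·0.75) = 0.9675;  e^(−rT) = e^(−0.072·0.75) = 0.9474
N(−d₂) = N(-1.09) = 0.1379;  N(−d₁) = N(-1.28) = 0.1003
P = 220·0.9474·0.1379 − 270·0.9675·0.1003 = 28.7422 − 26.2009 = 2.5414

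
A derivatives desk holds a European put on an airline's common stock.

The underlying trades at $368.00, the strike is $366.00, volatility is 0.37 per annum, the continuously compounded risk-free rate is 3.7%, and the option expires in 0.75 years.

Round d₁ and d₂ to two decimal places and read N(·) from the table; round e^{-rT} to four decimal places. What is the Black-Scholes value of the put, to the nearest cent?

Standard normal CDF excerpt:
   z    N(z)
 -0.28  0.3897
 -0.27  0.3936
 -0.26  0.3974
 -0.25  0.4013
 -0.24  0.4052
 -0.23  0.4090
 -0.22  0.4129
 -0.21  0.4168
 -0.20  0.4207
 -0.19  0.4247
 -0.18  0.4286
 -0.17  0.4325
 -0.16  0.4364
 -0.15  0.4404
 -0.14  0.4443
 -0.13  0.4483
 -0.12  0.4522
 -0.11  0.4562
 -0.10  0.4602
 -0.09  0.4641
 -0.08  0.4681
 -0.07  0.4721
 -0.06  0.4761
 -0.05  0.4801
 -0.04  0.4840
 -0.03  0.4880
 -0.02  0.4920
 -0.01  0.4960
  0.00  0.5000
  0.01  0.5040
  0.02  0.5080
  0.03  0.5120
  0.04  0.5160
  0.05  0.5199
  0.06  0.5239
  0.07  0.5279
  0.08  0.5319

$40.25

σ√T = 0.37·√0.75 = 0.3204
ln(S/K) + (r + σ²/2)T = ln(368/366) + (0.037 + 0.37²/2)·0.75 = 0.0054 + 0.0791 = 0.0845
d₁ = 0.0845 / 0.3204 = 0.2638 ⇒ 0.26
d₂ = d₁ − σ√T = 0.2638 − 0.3204 = -0.0566 ⇒ -0.06
exp(−rT) = exp(−0.037·0.75) = 0.9726
N(−d₂) = N(0.06) = 0.5239;  N(−d₁) = N(-0.26) = 0.3974
P = 366·0.9726·0.5239 − 368·0.3974 = 186.4935 − 146.2432 = 40.2503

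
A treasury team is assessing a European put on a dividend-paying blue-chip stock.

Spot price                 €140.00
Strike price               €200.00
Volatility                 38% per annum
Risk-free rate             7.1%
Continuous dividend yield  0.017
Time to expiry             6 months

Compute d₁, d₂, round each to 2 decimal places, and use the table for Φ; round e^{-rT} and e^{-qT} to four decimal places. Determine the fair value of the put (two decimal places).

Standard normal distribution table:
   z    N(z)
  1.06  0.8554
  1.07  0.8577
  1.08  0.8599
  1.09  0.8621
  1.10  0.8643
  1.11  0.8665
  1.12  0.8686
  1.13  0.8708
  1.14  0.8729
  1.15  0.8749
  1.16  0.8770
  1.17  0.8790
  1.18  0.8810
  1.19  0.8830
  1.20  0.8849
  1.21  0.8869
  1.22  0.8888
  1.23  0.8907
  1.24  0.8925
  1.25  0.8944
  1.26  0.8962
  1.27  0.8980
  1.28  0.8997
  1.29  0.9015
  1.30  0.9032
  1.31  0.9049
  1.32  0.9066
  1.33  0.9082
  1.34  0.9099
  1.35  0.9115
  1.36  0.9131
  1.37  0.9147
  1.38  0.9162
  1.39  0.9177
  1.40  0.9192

€56.58

σ√T = 0.38 × 0.7071 = 0.2687
ln(S/K) + (r − q + σ²/2)T = ln(140/200) + (0.071 − 0.017 + 0.38²/2)·0.5 = -0.3567 + 0.0631 = -0.2936
d₁ = -0.2936 / 0.2687 = -1.0926 ≈ -1.09
d₂ = d₁ − σ√T = -1.0926 − 0.2687 = -1.3613 ≈ -1.36
e^(−qT) = e^(−0.017·0.5) = 0.9915;  e^(−rT) = e^(−0.071·0.5) = 0.9651
N(−d₂) = N(1.36) = 0.9131;  N(−d₁) = N(1.09) = 0.8621
P = 200·0.9651·0.9131 − 140·0.9915·0.8621 = 176.2466 − 119.6681 = 56.5785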